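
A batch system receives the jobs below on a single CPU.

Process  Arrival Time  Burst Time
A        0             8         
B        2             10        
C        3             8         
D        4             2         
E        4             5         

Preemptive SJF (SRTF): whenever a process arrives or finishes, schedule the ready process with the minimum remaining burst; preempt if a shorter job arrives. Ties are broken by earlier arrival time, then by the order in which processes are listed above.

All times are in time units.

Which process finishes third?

Schedule: | A 0-4 | D 4-6 | A 6-10 | E 10-15 | C 15-23 | B 23-33 |
Completion: A=10  B=33  C=23  D=6  E=15
Finish order: D → A → E → C → B

E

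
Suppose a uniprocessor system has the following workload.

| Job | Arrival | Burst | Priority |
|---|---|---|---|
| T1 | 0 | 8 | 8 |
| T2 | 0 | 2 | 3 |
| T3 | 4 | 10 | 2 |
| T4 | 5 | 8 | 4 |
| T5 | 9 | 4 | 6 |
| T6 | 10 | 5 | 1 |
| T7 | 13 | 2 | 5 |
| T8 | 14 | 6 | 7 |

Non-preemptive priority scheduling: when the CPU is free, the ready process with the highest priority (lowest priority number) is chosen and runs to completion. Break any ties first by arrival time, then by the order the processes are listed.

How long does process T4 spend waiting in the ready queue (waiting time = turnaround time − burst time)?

Timeline: | T2 0-2 | T1 2-10 | T6 10-15 | T3 15-25 | T4 25-33 | T7 33-35 | T5 35-39 | T8 39-45 |
Completion: T1=10  T2=2  T3=25  T4=33  T5=39  T6=15  T7=35  T8=45
Waiting(T4) = turnaround − burst = 28 − 8 = 20

20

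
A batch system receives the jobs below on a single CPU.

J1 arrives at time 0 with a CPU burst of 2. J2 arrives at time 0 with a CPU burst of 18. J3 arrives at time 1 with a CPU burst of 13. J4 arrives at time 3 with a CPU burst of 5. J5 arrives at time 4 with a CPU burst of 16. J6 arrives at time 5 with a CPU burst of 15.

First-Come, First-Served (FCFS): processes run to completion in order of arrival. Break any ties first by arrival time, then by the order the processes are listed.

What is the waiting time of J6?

49

Timeline: | J1 0-2 | J2 2-20 | J3 20-33 | J4 33-38 | J5 38-54 | J6 54-69 |
Completion: J1=2  J2=20  J3=33  J4=38  J5=54  J6=69
Turnaround (C−A): J1=2  J2=20  J3=32  J4=35  J5=50  J6=64
Waiting(J6) = turnaround − burst = 64 − 15 = 49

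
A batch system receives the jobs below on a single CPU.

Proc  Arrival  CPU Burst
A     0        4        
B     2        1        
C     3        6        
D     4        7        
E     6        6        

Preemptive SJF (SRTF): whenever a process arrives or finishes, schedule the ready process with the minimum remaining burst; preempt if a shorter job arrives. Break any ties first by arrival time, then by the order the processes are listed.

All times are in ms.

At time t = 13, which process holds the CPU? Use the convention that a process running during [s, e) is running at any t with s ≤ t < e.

Gantt: | A 0-2 | B 2-3 | A 3-5 | C 5-11 | E 11-17 | D 17-24 |
Completion: A=5  B=3  C=11  D=24  E=17

E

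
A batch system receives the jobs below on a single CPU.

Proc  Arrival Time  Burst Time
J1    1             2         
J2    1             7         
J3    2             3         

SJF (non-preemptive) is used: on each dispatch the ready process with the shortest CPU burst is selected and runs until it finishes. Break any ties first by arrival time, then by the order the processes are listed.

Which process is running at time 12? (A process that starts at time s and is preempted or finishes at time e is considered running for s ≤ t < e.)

J2

Gantt: | idle 0-1 | J1 1-3 | J3 3-6 | J2 6-13 |
Completion: J1=3  J2=13  J3=6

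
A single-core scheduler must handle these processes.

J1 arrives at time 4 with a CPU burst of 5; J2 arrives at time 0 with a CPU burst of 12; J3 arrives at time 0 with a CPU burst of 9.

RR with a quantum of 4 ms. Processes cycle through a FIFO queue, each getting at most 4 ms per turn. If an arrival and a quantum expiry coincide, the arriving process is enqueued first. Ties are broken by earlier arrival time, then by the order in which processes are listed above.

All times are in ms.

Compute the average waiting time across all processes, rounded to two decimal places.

Timeline: | J2 0-4 | J3 4-8 | J1 8-12 | J2 12-16 | J3 16-20 | J1 20-21 | J2 21-25 | J3 25-26 |
Completion: J1=21  J2=25  J3=26
Turnaround (C−A): J1=17  J2=25  J3=26
Waiting times: J1=12, J2=13, J3=17
Average waiting = (12+13+17) / 3 = 42/3 = 14.00

14.00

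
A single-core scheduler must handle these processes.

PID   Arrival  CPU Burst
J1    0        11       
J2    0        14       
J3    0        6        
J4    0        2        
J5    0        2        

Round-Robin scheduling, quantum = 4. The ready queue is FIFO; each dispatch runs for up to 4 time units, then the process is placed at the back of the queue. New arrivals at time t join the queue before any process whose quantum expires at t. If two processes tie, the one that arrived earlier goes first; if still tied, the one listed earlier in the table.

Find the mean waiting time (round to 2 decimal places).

Timeline: | J1 0-4 | J2 4-8 | J3 8-12 | J4 12-14 | J5 14-16 | J1 16-20 | J2 20-24 | J3 24-26 | J1 26-29 | J2 29-35 |
Completion: J1=29  J2=35  J3=26  J4=14  J5=16
Turnaround (C−A): J1=29  J2=35  J3=26  J4=14  J5=16
Waiting times: J1=18, J2=21, J3=20, J4=12, J5=14
Average waiting = (18+21+20+12+14) / 5 = 85/5 = 17.00

17.00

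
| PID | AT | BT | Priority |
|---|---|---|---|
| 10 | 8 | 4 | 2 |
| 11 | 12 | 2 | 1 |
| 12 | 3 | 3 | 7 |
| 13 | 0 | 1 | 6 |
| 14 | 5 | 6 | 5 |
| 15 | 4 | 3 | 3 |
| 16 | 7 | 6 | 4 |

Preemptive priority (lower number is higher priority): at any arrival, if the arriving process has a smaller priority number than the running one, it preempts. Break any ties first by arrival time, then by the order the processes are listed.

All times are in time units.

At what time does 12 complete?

27

Gantt: | 13 0-1 | idle 1-3 | 12 3-4 | 15 4-7 | 16 7-8 | 10 8-12 | 11 12-14 | 16 14-19 | 14 19-25 | 12 25-27 |
Completion: 10=12  11=14  12=27  13=1  14=25  15=7  16=19
Turnaround (C−A): 10=4  11=2  12=24  13=1  14=20  15=3  16=12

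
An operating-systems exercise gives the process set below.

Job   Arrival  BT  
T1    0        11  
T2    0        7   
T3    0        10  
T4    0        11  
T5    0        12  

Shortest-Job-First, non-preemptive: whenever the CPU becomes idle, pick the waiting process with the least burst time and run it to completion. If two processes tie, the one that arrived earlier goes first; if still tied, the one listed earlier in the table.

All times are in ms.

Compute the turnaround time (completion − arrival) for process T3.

Schedule: | T2 0-7 | T3 7-17 | T1 17-28 | T4 28-39 | T5 39-51 |
Completion: T1=28  T2=7  T3=17  T4=39  T5=51
Turnaround (C−A): T1=28  T2=7  T3=17  T4=39  T5=51
Turnaround(T3) = completion − arrival = 17 − 0 = 17

17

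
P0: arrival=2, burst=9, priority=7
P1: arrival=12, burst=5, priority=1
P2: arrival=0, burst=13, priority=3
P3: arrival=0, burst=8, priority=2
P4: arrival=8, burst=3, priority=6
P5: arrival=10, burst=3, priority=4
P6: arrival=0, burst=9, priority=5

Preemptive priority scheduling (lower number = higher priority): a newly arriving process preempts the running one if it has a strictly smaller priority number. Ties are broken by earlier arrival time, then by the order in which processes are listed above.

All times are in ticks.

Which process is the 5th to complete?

Schedule: | P3 0-8 | P2 8-12 | P1 12-17 | P2 17-26 | P5 26-29 | P6 29-38 | P4 38-41 | P0 41-50 |
Completion: P0=50  P1=17  P2=26  P3=8  P4=41  P5=29  P6=38
Turnaround (C−A): P0=48  P1=5  P2=26  P3=8  P4=33  P5=19  P6=38
Finish order: P3 → P1 → P2 → P5 → P6 → P4 → P0

P6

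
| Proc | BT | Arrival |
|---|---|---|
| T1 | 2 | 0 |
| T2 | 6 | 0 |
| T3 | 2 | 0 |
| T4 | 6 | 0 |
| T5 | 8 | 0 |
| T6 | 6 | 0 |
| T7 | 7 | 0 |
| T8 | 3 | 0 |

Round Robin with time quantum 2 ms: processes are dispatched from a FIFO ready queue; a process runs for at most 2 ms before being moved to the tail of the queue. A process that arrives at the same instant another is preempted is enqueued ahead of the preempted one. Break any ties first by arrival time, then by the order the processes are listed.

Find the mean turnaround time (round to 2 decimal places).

Timeline: | T1 0-2 | T2 2-4 | T3 4-6 | T4 6-8 | T5 8-10 | T6 10-12 | T7 12-14 | T8 14-16 | T2 16-18 | T4 18-20 | T5 20-22 | T6 22-24 | T7 24-26 | T8 26-27 | T2 27-29 | T4 29-31 | T5 31-33 | T6 33-35 | T7 35-37 | T5 37-39 | T7 39-40 |
Completion: T1=2  T2=29  T3=6  T4=31  T5=39  T6=35  T7=40  T8=27
Turnaround (C−A): T1=2  T2=29  T3=6  T4=31  T5=39  T6=35  T7=40  T8=27
Turnaround times: T1=2, T2=29, T3=6, T4=31, T5=39, T6=35, T7=40, T8=27
Average turnaround = (2+29+6+31+39+35+40+27) / 8 = 209/8 = 26.13

26.13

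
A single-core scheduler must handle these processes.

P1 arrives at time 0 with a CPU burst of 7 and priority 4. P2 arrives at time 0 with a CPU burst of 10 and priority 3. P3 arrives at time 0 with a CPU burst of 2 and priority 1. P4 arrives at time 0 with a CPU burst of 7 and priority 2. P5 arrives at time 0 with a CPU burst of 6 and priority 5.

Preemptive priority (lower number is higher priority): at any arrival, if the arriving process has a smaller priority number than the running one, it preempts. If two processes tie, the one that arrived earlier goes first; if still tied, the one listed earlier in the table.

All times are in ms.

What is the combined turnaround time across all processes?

88

Timeline: | P3 0-2 | P4 2-9 | P2 9-19 | P1 19-26 | P5 26-32 |
Completion: P1=26  P2=19  P3=2  P4=9  P5=32
Turnaround (C−A): P1=26  P2=19  P3=2  P4=9  P5=32
Turnaround = completion − arrival: P1=26, P2=19, P3=2, P4=9, P5=32
Total turnaround = 26 + 19 + 2 + 9 + 32 = 88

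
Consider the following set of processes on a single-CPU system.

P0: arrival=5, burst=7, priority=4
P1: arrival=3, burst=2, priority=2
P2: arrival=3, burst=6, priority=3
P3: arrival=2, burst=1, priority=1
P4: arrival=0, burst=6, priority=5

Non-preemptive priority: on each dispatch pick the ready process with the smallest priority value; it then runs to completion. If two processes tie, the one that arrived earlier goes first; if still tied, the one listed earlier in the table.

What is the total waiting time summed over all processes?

24

Timeline: | P4 0-6 | P3 6-7 | P1 7-9 | P2 9-15 | P0 15-22 |
Completion: P0=22  P1=9  P2=15  P3=7  P4=6
Waiting = turnaround − burst: P0=10, P1=4, P2=6, P3=4, P4=0
Total waiting = 10 + 4 + 6 + 4 + 0 = 24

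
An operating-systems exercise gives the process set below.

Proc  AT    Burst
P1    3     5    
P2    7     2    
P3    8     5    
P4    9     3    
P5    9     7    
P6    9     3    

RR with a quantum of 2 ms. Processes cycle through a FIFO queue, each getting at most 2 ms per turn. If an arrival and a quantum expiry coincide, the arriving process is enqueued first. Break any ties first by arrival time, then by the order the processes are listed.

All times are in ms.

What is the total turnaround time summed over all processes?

72

Gantt: | idle 0-3 | P1 3-7 | P2 7-9 | P1 9-10 | P3 10-12 | P4 12-14 | P5 14-16 | P6 16-18 | P3 18-20 | P4 20-21 | P5 21-23 | P6 23-24 | P3 24-25 | P5 25-28 |
Completion: P1=10  P2=9  P3=25  P4=21  P5=28  P6=24
Turnaround (C−A): P1=7  P2=2  P3=17  P4=12  P5=19  P6=15
Turnaround = completion − arrival: P1=7, P2=2, P3=17, P4=12, P5=19, P6=15
Total turnaround = 7 + 2 + 17 + 12 + 19 + 15 = 72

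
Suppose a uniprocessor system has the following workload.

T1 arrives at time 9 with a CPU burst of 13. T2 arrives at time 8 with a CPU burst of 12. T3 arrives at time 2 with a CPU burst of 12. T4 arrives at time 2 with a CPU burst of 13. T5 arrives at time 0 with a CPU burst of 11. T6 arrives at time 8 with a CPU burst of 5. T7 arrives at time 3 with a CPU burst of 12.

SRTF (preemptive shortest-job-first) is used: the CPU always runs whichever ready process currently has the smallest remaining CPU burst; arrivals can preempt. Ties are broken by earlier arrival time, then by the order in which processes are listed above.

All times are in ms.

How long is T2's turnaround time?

Schedule: | T5 0-11 | T6 11-16 | T3 16-28 | T7 28-40 | T2 40-52 | T4 52-65 | T1 65-78 |
Completion: T1=78  T2=52  T3=28  T4=65  T5=11  T6=16  T7=40
Turnaround (C−A): T1=69  T2=44  T3=26  T4=63  T5=11  T6=8  T7=37
Turnaround(T2) = completion − arrival = 52 − 8 = 44

44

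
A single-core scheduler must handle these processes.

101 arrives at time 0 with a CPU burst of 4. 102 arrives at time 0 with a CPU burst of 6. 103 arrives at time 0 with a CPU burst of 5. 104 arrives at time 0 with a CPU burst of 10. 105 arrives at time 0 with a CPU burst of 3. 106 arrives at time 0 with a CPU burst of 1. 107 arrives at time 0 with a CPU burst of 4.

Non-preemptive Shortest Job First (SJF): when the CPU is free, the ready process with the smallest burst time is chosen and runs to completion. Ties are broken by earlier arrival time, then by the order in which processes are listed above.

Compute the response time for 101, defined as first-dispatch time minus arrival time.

4

Gantt: | 106 0-1 | 105 1-4 | 101 4-8 | 107 8-12 | 103 12-17 | 102 17-23 | 104 23-33 |
Completion: 101=8  102=23  103=17  104=33  105=4  106=1  107=12
Response(101) = first start − arrival = 4 − 0 = 4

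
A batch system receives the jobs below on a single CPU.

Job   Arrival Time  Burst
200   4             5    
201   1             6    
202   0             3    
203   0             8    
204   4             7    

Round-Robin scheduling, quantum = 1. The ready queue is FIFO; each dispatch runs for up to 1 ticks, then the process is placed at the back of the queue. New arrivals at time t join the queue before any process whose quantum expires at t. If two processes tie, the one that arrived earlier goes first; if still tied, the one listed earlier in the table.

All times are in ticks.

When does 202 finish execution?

9

Timeline: | 202 0-1 | 203 1-2 | 201 2-3 | 202 3-4 | 203 4-5 | 201 5-6 | 200 6-7 | 204 7-8 | 202 8-9 | 203 9-10 | 201 10-11 | 200 11-12 | 204 12-13 | 203 13-14 | 201 14-15 | 200 15-16 | 204 16-17 | 203 17-18 | 201 18-19 | 200 19-20 | 204 20-21 | 203 21-22 | 201 22-23 | 200 23-24 | 204 24-25 | 203 25-26 | 204 26-27 | 203 27-28 | 204 28-29 |
Completion: 200=24  201=23  202=9  203=28  204=29
Turnaround (C−A): 200=20  201=22  202=9  203=28  204=25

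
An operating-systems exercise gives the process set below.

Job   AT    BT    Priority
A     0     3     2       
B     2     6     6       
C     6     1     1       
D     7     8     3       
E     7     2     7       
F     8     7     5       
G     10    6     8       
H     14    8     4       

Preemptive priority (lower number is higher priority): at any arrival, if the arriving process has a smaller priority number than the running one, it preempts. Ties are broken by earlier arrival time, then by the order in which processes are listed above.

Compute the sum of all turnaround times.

Timeline: | A 0-3 | B 3-6 | C 6-7 | D 7-15 | H 15-23 | F 23-30 | B 30-33 | E 33-35 | G 35-41 |
Completion: A=3  B=33  C=7  D=15  E=35  F=30  G=41  H=23
Turnaround = completion − arrival: A=3, B=31, C=1, D=8, E=28, F=22, G=31, H=9
Total turnaround = 3 + 31 + 1 + 8 + 28 + 22 + 31 + 9 = 133

133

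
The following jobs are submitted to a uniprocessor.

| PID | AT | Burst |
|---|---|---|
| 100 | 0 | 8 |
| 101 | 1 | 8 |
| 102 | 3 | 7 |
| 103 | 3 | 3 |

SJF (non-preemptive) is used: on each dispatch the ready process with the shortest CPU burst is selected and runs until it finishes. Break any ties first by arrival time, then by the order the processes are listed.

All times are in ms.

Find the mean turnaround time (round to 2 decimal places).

14.00

Timeline: | 100 0-8 | 103 8-11 | 102 11-18 | 101 18-26 |
Completion: 100=8  101=26  102=18  103=11
Turnaround times: 100=8, 101=25, 102=15, 103=8
Average turnaround = (8+25+15+8) / 4 = 56/4 = 14.00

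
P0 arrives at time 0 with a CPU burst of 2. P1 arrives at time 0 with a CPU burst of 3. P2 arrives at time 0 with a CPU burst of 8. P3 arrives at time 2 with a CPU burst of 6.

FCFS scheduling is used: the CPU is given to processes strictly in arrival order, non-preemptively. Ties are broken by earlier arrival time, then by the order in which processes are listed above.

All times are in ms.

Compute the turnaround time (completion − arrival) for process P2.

13

Gantt: | P0 0-2 | P1 2-5 | P2 5-13 | P3 13-19 |
Completion: P0=2  P1=5  P2=13  P3=19
Turnaround (C−A): P0=2  P1=5  P2=13  P3=17
Turnaround(P2) = completion − arrival = 13 − 0 = 13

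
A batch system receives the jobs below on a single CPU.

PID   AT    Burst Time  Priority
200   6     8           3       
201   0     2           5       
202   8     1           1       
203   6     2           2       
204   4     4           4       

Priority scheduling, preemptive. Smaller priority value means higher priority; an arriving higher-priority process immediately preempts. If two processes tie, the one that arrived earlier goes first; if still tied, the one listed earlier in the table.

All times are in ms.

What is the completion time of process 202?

Schedule: | 201 0-2 | idle 2-4 | 204 4-6 | 203 6-8 | 202 8-9 | 200 9-17 | 204 17-19 |
Completion: 200=17  201=2  202=9  203=8  204=19
Turnaround (C−A): 200=11  201=2  202=1  203=2  204=15

9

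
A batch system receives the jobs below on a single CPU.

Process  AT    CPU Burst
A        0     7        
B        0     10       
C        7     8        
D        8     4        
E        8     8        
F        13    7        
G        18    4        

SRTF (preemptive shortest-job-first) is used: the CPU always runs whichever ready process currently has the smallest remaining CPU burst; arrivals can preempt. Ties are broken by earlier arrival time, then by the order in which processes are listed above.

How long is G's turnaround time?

5

Timeline: | A 0-7 | C 7-8 | D 8-12 | C 12-19 | G 19-23 | F 23-30 | E 30-38 | B 38-48 |
Completion: A=7  B=48  C=19  D=12  E=38  F=30  G=23
Turnaround(G) = completion − arrival = 23 − 18 = 5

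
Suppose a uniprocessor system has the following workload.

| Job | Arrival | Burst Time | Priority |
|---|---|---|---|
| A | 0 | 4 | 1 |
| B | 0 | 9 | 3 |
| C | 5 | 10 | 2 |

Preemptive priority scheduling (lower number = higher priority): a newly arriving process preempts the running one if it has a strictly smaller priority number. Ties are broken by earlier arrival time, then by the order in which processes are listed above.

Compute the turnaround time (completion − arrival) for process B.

23

Timeline: | A 0-4 | B 4-5 | C 5-15 | B 15-23 |
Completion: A=4  B=23  C=15
Turnaround (C−A): A=4  B=23  C=10
Turnaround(B) = completion − arrival = 23 − 0 = 23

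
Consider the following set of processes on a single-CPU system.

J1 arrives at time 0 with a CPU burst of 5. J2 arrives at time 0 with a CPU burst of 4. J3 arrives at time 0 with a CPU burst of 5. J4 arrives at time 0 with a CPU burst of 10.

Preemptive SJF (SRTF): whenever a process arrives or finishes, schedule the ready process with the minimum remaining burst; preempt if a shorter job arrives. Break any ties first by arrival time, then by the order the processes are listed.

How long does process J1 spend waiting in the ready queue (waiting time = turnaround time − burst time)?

Timeline: | J2 0-4 | J1 4-9 | J3 9-14 | J4 14-24 |
Completion: J1=9  J2=4  J3=14  J4=24
Turnaround (C−A): J1=9  J2=4  J3=14  J4=24
Waiting(J1) = turnaround − burst = 9 − 5 = 4

4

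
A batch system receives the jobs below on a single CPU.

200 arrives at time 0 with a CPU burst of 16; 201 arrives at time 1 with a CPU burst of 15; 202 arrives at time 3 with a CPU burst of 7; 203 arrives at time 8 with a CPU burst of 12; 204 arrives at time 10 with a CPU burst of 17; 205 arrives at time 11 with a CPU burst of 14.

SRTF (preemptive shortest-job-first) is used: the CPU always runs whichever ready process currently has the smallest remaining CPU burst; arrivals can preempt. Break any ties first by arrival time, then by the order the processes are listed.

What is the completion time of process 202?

10

Timeline: | 200 0-3 | 202 3-10 | 203 10-22 | 200 22-35 | 205 35-49 | 201 49-64 | 204 64-81 |
Completion: 200=35  201=64  202=10  203=22  204=81  205=49
Turnaround (C−A): 200=35  201=63  202=7  203=14  204=71  205=38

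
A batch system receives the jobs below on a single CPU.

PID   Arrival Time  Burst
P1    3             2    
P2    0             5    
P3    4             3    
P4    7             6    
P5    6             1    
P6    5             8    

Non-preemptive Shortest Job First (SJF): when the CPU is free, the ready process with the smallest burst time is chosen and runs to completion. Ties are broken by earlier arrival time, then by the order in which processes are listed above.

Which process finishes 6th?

Gantt: | P2 0-5 | P1 5-7 | P5 7-8 | P3 8-11 | P4 11-17 | P6 17-25 |
Completion: P1=7  P2=5  P3=11  P4=17  P5=8  P6=25
Finish order: P2 → P1 → P5 → P3 → P4 → P6

P6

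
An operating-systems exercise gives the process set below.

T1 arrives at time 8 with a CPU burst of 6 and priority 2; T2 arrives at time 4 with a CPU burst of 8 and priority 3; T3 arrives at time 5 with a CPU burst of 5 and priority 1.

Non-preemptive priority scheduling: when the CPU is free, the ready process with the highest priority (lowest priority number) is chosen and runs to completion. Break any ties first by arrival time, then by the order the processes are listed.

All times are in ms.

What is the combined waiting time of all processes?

16

Schedule: | idle 0-4 | T2 4-12 | T3 12-17 | T1 17-23 |
Completion: T1=23  T2=12  T3=17
Turnaround (C−A): T1=15  T2=8  T3=12
Waiting = turnaround − burst: T1=9, T2=0, T3=7
Total waiting = 9 + 0 + 7 = 16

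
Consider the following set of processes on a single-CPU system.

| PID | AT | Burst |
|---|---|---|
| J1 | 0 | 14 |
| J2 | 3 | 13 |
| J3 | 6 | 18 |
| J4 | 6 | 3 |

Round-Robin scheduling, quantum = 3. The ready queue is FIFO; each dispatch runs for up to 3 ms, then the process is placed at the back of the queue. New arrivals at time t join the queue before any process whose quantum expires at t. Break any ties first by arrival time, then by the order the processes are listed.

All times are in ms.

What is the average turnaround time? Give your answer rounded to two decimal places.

32.00

Gantt: | J1 0-3 | J2 3-6 | J1 6-9 | J3 9-12 | J4 12-15 | J2 15-18 | J1 18-21 | J3 21-24 | J2 24-27 | J1 27-30 | J3 30-33 | J2 33-36 | J1 36-38 | J3 38-41 | J2 41-42 | J3 42-48 |
Completion: J1=38  J2=42  J3=48  J4=15
Turnaround (C−A): J1=38  J2=39  J3=42  J4=9
Turnaround times: J1=38, J2=39, J3=42, J4=9
Average turnaround = (38+39+42+9) / 4 = 128/4 = 32.00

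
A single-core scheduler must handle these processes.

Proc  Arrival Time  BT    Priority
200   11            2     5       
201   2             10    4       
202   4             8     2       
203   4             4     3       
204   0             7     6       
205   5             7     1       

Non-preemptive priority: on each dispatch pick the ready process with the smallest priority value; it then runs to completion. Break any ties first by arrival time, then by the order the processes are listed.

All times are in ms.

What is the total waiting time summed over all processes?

Gantt: | 204 0-7 | 205 7-14 | 202 14-22 | 203 22-26 | 201 26-36 | 200 36-38 |
Completion: 200=38  201=36  202=22  203=26  204=7  205=14
Waiting = turnaround − burst: 200=25, 201=24, 202=10, 203=18, 204=0, 205=2
Total waiting = 25 + 24 + 10 + 18 + 0 + 2 = 79

79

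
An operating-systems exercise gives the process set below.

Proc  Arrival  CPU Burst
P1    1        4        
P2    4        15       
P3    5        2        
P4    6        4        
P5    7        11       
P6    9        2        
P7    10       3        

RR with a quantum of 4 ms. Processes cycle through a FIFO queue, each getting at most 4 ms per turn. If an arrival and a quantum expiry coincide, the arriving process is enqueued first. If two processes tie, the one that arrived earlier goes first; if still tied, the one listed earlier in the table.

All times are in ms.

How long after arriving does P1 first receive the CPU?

Schedule: | idle 0-1 | P1 1-5 | P2 5-9 | P3 9-11 | P4 11-15 | P5 15-19 | P6 19-21 | P2 21-25 | P7 25-28 | P5 28-32 | P2 32-36 | P5 36-39 | P2 39-42 |
Completion: P1=5  P2=42  P3=11  P4=15  P5=39  P6=21  P7=28
Response(P1) = first start − arrival = 1 − 1 = 0

0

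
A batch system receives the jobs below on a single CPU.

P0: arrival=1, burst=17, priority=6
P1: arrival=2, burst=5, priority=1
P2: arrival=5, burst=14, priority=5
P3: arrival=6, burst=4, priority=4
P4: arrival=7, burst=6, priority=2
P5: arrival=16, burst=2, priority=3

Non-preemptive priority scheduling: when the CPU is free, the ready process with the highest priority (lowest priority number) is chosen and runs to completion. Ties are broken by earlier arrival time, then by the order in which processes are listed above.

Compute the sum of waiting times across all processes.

Gantt: | idle 0-1 | P0 1-18 | P1 18-23 | P4 23-29 | P5 29-31 | P3 31-35 | P2 35-49 |
Completion: P0=18  P1=23  P2=49  P3=35  P4=29  P5=31
Waiting = turnaround − burst: P0=0, P1=16, P2=30, P3=25, P4=16, P5=13
Total waiting = 0 + 16 + 30 + 25 + 16 + 13 = 100

100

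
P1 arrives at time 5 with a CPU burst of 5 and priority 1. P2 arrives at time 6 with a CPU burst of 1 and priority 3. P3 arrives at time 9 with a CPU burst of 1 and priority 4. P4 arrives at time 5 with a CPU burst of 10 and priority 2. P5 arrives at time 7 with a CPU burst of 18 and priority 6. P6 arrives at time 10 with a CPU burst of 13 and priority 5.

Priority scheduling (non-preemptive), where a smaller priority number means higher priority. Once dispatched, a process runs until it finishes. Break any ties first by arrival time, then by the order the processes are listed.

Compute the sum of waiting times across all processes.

71

Gantt: | idle 0-5 | P1 5-10 | P4 10-20 | P2 20-21 | P3 21-22 | P6 22-35 | P5 35-53 |
Completion: P1=10  P2=21  P3=22  P4=20  P5=53  P6=35
Waiting = turnaround − burst: P1=0, P2=14, P3=12, P4=5, P5=28, P6=12
Total waiting = 0 + 14 + 12 + 5 + 28 + 12 = 71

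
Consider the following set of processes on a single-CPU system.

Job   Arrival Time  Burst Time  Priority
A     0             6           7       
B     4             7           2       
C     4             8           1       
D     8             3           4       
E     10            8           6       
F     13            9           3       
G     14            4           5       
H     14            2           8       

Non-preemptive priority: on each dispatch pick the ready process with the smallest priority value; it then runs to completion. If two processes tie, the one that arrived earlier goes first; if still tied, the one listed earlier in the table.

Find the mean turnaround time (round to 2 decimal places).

20.75

Gantt: | A 0-6 | C 6-14 | B 14-21 | F 21-30 | D 30-33 | G 33-37 | E 37-45 | H 45-47 |
Completion: A=6  B=21  C=14  D=33  E=45  F=30  G=37  H=47
Turnaround times: A=6, B=17, C=10, D=25, E=35, F=17, G=23, H=33
Average turnaround = (6+17+10+25+35+17+23+33) / 8 = 166/8 = 20.75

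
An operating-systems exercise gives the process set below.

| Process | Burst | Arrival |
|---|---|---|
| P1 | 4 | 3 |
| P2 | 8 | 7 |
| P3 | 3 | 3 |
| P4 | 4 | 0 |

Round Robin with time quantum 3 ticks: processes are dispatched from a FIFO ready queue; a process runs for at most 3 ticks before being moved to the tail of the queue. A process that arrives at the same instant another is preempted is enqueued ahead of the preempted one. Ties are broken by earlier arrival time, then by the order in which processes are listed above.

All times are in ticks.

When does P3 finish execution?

9

Timeline: | P4 0-3 | P1 3-6 | P3 6-9 | P4 9-10 | P1 10-11 | P2 11-19 |
Completion: P1=11  P2=19  P3=9  P4=10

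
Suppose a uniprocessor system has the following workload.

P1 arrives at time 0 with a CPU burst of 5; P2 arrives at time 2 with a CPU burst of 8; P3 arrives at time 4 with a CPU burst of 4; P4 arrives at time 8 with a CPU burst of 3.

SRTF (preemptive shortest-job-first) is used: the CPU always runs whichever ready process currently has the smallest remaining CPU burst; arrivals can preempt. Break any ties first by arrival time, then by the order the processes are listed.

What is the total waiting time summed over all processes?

12

Schedule: | P1 0-5 | P3 5-9 | P4 9-12 | P2 12-20 |
Completion: P1=5  P2=20  P3=9  P4=12
Waiting = turnaround − burst: P1=0, P2=10, P3=1, P4=1
Total waiting = 0 + 10 + 1 + 1 = 12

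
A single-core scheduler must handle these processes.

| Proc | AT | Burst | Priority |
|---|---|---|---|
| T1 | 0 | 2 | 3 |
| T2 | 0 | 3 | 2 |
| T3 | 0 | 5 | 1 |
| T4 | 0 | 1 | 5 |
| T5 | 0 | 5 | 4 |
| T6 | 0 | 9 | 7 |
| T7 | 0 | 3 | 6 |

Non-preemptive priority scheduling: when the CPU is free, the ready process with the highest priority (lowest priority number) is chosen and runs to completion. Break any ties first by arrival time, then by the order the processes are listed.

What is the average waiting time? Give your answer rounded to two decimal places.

Timeline: | T3 0-5 | T2 5-8 | T1 8-10 | T5 10-15 | T4 15-16 | T7 16-19 | T6 19-28 |
Completion: T1=10  T2=8  T3=5  T4=16  T5=15  T6=28  T7=19
Waiting times: T1=8, T2=5, T3=0, T4=15, T5=10, T6=19, T7=16
Average waiting = (8+5+0+15+10+19+16) / 7 = 73/7 = 10.43

10.43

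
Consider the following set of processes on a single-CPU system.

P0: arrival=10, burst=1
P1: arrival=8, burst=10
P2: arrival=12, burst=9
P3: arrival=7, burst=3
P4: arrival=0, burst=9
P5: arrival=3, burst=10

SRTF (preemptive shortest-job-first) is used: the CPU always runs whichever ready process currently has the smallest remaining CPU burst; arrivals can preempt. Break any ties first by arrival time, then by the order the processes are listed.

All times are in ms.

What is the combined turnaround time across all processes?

89

Gantt: | P4 0-9 | P3 9-10 | P0 10-11 | P3 11-13 | P2 13-22 | P5 22-32 | P1 32-42 |
Completion: P0=11  P1=42  P2=22  P3=13  P4=9  P5=32
Turnaround (C−A): P0=1  P1=34  P2=10  P3=6  P4=9  P5=29
Turnaround = completion − arrival: P0=1, P1=34, P2=10, P3=6, P4=9, P5=29
Total turnaround = 1 + 34 + 10 + 6 + 9 + 29 = 89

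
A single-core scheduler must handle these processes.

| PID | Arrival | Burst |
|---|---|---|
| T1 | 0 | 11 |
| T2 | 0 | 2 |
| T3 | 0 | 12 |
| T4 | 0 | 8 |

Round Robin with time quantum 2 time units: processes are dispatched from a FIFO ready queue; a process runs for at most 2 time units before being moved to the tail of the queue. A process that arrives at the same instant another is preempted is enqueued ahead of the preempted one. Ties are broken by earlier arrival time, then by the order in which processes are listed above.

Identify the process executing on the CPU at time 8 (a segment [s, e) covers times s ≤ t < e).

Gantt: | T1 0-2 | T2 2-4 | T3 4-6 | T4 6-8 | T1 8-10 | T3 10-12 | T4 12-14 | T1 14-16 | T3 16-18 | T4 18-20 | T1 20-22 | T3 22-24 | T4 24-26 | T1 26-28 | T3 28-30 | T1 30-31 | T3 31-33 |
Completion: T1=31  T2=4  T3=33  T4=26
Turnaround (C−A): T1=31  T2=4  T3=33  T4=26

T1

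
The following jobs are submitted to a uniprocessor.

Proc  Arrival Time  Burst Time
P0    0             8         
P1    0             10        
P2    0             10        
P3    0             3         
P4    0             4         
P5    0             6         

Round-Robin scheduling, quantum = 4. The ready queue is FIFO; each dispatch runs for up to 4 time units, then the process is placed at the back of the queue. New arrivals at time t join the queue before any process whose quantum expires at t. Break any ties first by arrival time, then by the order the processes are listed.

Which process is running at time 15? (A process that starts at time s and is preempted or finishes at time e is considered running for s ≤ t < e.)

Schedule: | P0 0-4 | P1 4-8 | P2 8-12 | P3 12-15 | P4 15-19 | P5 19-23 | P0 23-27 | P1 27-31 | P2 31-35 | P5 35-37 | P1 37-39 | P2 39-41 |
Completion: P0=27  P1=39  P2=41  P3=15  P4=19  P5=37

P4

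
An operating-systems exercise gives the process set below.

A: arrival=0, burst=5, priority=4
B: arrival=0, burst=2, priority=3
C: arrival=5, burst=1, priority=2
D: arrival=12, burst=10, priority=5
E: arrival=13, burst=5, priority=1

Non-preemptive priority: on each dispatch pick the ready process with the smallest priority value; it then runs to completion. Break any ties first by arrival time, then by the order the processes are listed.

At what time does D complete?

Gantt: | B 0-2 | A 2-7 | C 7-8 | idle 8-12 | D 12-22 | E 22-27 |
Completion: A=7  B=2  C=8  D=22  E=27

22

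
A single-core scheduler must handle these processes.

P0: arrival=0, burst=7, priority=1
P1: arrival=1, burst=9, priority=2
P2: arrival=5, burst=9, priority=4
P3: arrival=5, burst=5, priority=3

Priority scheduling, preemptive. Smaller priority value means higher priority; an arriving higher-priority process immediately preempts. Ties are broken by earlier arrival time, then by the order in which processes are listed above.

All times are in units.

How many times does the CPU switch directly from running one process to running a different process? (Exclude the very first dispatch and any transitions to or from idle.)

3

Timeline: | P0 0-7 | P1 7-16 | P3 16-21 | P2 21-30 |
Completion: P0=7  P1=16  P2=30  P3=21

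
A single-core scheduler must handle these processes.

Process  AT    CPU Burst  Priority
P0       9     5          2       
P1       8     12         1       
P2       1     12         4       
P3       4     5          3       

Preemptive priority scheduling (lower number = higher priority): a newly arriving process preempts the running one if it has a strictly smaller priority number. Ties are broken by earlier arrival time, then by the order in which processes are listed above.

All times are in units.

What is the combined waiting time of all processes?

Timeline: | idle 0-1 | P2 1-4 | P3 4-8 | P1 8-20 | P0 20-25 | P3 25-26 | P2 26-35 |
Completion: P0=25  P1=20  P2=35  P3=26
Waiting = turnaround − burst: P0=11, P1=0, P2=22, P3=17
Total waiting = 11 + 0 + 22 + 17 = 50

50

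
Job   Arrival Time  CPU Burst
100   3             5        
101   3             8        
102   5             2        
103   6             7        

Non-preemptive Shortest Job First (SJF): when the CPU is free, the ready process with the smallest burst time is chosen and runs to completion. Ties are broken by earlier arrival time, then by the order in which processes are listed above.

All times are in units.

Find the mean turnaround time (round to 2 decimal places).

10.75

Schedule: | idle 0-3 | 100 3-8 | 102 8-10 | 103 10-17 | 101 17-25 |
Completion: 100=8  101=25  102=10  103=17
Turnaround times: 100=5, 101=22, 102=5, 103=11
Average turnaround = (5+22+5+11) / 4 = 43/4 = 10.75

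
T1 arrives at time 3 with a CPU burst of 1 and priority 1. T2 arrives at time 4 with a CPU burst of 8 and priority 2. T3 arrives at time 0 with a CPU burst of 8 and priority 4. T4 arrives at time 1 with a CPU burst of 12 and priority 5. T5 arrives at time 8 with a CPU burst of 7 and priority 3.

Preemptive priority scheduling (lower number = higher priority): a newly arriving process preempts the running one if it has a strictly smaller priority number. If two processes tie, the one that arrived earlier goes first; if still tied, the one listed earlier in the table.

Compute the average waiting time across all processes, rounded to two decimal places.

8.60

Timeline: | T3 0-3 | T1 3-4 | T2 4-12 | T5 12-19 | T3 19-24 | T4 24-36 |
Completion: T1=4  T2=12  T3=24  T4=36  T5=19
Turnaround (C−A): T1=1  T2=8  T3=24  T4=35  T5=11
Waiting times: T1=0, T2=0, T3=16, T4=23, T5=4
Average waiting = (0+0+16+23+4) / 5 = 43/5 = 8.60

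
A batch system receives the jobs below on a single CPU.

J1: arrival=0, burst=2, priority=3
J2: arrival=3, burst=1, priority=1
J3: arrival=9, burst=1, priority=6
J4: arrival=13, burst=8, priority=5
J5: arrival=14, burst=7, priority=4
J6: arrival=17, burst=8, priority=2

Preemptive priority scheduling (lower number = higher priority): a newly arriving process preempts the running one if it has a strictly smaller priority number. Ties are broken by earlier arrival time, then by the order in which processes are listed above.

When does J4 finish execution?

36

Timeline: | J1 0-2 | idle 2-3 | J2 3-4 | idle 4-9 | J3 9-10 | idle 10-13 | J4 13-14 | J5 14-17 | J6 17-25 | J5 25-29 | J4 29-36 |
Completion: J1=2  J2=4  J3=10  J4=36  J5=29  J6=25
Turnaround (C−A): J1=2  J2=1  J3=1  J4=23  J5=15  J6=8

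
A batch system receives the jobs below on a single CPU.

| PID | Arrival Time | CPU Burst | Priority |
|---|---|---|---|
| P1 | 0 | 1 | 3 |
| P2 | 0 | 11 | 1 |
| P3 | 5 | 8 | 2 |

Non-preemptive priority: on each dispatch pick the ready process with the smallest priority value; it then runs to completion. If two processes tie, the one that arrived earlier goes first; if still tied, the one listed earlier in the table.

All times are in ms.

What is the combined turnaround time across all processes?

Schedule: | P2 0-11 | P3 11-19 | P1 19-20 |
Completion: P1=20  P2=11  P3=19
Turnaround (C−A): P1=20  P2=11  P3=14
Turnaround = completion − arrival: P1=20, P2=11, P3=14
Total turnaround = 20 + 11 + 14 = 45

45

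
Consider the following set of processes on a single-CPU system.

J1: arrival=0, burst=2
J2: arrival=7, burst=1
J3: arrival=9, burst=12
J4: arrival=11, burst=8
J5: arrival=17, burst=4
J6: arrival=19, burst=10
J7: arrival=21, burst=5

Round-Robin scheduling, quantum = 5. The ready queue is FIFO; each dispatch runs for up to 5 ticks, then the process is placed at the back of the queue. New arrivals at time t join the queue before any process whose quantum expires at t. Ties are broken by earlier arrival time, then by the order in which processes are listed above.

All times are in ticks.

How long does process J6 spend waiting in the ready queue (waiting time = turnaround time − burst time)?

Gantt: | J1 0-2 | idle 2-7 | J2 7-8 | idle 8-9 | J3 9-14 | J4 14-19 | J3 19-24 | J5 24-28 | J6 28-33 | J4 33-36 | J7 36-41 | J3 41-43 | J6 43-48 |
Completion: J1=2  J2=8  J3=43  J4=36  J5=28  J6=48  J7=41
Waiting(J6) = turnaround − burst = 29 − 10 = 19

19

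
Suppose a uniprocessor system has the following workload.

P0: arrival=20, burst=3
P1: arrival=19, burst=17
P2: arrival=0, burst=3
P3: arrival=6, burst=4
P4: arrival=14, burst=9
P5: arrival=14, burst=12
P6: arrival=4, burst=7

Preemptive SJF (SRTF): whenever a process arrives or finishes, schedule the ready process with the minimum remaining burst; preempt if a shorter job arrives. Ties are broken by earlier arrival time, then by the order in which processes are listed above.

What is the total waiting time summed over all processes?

Schedule: | P2 0-3 | idle 3-4 | P6 4-6 | P3 6-10 | P6 10-15 | P4 15-20 | P0 20-23 | P4 23-27 | P5 27-39 | P1 39-56 |
Completion: P0=23  P1=56  P2=3  P3=10  P4=27  P5=39  P6=15
Waiting = turnaround − burst: P0=0, P1=20, P2=0, P3=0, P4=4, P5=13, P6=4
Total waiting = 0 + 20 + 0 + 0 + 4 + 13 + 4 = 41

41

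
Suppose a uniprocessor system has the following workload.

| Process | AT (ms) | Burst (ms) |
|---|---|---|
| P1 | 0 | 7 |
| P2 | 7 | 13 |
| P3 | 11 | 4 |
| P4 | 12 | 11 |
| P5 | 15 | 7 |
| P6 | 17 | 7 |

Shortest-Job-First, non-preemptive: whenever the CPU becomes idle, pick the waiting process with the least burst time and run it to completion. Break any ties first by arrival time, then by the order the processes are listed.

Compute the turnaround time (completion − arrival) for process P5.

Gantt: | P1 0-7 | P2 7-20 | P3 20-24 | P5 24-31 | P6 31-38 | P4 38-49 |
Completion: P1=7  P2=20  P3=24  P4=49  P5=31  P6=38
Turnaround(P5) = completion − arrival = 31 − 15 = 16

16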